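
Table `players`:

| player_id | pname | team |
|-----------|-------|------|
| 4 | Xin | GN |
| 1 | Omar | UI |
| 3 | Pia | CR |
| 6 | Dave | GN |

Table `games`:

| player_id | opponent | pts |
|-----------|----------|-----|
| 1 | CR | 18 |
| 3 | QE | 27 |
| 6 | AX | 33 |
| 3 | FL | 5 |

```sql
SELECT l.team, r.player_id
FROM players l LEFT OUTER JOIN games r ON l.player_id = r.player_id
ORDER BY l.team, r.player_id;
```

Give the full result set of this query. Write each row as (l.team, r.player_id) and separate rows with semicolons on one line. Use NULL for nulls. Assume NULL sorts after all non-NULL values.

(CR, 3); (CR, 3); (GN, 6); (GN, NULL); (UI, 1)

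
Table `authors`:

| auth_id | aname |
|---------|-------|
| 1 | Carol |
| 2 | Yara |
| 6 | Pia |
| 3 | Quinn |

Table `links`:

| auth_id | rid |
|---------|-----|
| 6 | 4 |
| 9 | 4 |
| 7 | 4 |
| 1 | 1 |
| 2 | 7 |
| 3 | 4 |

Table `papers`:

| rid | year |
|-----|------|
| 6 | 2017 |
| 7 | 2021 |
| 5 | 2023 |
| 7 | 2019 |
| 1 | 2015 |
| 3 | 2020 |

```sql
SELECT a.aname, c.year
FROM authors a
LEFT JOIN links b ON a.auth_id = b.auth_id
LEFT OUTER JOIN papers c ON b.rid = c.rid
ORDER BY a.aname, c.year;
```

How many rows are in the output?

Joins associate left-to-right: authors LEFT JOIN links on auth_id gives 4 intermediate row(s).
Then LEFT JOIN `papers c` on rid: each of those 4 rows is kept; rows whose b.rid has no match in c get NULL for c's columns.
Result: 5 row(s).

5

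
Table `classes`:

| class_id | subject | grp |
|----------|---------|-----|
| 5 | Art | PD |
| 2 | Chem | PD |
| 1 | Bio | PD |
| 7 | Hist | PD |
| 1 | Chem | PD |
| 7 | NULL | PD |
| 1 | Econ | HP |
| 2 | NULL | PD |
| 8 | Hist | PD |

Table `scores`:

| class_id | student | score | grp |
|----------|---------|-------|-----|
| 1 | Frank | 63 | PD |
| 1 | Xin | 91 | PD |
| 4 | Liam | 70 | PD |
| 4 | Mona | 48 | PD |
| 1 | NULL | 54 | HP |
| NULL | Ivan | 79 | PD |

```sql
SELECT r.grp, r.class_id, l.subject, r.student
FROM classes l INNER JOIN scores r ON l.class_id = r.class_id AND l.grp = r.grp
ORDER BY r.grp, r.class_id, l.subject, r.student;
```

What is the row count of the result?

5

INNER JOIN keeps only pairs where the ON condition holds.
Matching on l.class_id = r.class_id AND l.grp = r.grp. A NULL in a compared column never satisfies the condition.
Matched pairs: 5.
Total: 5 rows.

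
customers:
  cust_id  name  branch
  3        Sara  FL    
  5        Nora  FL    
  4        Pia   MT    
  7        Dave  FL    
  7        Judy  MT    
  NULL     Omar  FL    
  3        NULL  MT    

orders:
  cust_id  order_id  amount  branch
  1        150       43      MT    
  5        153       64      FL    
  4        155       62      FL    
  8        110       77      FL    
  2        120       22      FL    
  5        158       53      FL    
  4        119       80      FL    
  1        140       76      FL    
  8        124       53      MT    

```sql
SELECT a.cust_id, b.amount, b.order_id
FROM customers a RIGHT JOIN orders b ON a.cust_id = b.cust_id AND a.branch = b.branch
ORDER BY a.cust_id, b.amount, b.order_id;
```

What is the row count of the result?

9

RIGHT JOIN keeps every row from `orders`; unmatched rows get NULL for `customers`'s columns.
Matching on a.cust_id = b.cust_id AND a.branch = b.branch. A NULL in a compared column never satisfies the condition.
- a row (cust_id=3, branch=FL): no match.
- a row (cust_id=5, branch=FL): matches 2 b row(s) → 2 output row(s).
- a row (cust_id=4, branch=MT): no match.
- a row (cust_id=7, branch=FL): no match.
- a row (cust_id=7, branch=MT): no match.
- a row (cust_id=NULL, branch=FL): no match.
- a row (cust_id=3, branch=MT): no match.
- plus 7 unmatched b row(s), each kept with NULL a columns.
Total: 2 matched + 7 padded = 9 rows.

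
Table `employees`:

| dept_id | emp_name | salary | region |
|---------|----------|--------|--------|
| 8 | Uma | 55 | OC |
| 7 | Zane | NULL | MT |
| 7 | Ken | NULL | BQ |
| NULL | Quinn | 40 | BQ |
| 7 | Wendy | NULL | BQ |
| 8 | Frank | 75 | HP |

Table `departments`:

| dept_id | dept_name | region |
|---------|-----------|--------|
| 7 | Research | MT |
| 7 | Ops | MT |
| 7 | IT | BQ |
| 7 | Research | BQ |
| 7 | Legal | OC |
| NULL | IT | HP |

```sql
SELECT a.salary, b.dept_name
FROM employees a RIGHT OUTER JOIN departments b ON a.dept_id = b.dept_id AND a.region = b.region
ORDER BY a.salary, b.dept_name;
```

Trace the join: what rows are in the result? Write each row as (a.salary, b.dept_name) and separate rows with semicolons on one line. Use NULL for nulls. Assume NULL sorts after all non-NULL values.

RIGHT JOIN keeps every row from `departments`; unmatched rows get NULL for `employees`'s columns.
Matching on a.dept_id = b.dept_id AND a.region = b.region. A NULL in a compared column never satisfies the condition.
Matched pairs: 6; unmatched b rows kept: 2.

(NULL, IT); (NULL, IT); (NULL, IT); (NULL, Legal); (NULL, Ops); (NULL, Research); (NULL, Research); (NULL, Research)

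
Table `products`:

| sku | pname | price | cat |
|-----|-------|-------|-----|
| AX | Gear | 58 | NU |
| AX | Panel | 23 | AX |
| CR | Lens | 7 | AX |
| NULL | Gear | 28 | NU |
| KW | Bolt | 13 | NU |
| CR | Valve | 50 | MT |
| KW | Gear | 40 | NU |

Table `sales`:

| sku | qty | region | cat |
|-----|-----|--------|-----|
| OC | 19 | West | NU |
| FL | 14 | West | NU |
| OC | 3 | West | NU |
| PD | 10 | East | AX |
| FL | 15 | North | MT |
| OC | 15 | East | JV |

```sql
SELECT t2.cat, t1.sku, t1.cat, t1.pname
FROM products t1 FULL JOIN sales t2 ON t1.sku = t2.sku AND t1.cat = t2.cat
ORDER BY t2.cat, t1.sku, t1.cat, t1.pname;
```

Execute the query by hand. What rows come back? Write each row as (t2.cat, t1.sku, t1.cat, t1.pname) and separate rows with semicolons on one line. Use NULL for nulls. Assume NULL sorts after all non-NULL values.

(AX, NULL, NULL, NULL); (JV, NULL, NULL, NULL); (MT, NULL, NULL, NULL); (NU, NULL, NULL, NULL); (NU, NULL, NULL, NULL); (NU, NULL, NULL, NULL); (NULL, AX, AX, Panel); (NULL, AX, NU, Gear); (NULL, CR, AX, Lens); (NULL, CR, MT, Valve); (NULL, KW, NU, Bolt); (NULL, KW, NU, Gear); (NULL, NULL, NU, Gear)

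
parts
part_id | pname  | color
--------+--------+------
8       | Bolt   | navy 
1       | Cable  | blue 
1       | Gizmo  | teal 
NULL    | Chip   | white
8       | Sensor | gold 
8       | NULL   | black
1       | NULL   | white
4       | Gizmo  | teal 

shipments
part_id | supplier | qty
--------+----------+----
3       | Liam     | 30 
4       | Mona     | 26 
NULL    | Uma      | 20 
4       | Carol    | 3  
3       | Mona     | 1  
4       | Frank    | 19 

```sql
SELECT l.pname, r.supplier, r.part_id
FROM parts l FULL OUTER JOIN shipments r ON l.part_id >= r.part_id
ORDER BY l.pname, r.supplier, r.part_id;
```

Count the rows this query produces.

25

FULL OUTER JOIN keeps every row from both sides; unmatched rows get NULL for the other side's columns.
Matching on l.part_id >= r.part_id. A NULL in a compared column never satisfies the condition.
- part_id=8: 5 matching r row(s), so 5 row(s) emitted.
- part_id=1: no r row matches, row kept with r columns NULL.
- part_id=1: no r row matches, row kept with r columns NULL.
- part_id=NULL: no r row matches, row kept with r columns NULL.
- part_id=8: 5 matching r row(s), so 5 row(s) emitted.
- part_id=8: 5 matching r row(s), so 5 row(s) emitted.
- part_id=1: no r row matches, row kept with r columns NULL.
- part_id=4: 5 matching r row(s), so 5 row(s) emitted.
- 1 row(s) from r found no l partner → padded with NULL.
Total: 20 matched + 5 padded = 25 rows.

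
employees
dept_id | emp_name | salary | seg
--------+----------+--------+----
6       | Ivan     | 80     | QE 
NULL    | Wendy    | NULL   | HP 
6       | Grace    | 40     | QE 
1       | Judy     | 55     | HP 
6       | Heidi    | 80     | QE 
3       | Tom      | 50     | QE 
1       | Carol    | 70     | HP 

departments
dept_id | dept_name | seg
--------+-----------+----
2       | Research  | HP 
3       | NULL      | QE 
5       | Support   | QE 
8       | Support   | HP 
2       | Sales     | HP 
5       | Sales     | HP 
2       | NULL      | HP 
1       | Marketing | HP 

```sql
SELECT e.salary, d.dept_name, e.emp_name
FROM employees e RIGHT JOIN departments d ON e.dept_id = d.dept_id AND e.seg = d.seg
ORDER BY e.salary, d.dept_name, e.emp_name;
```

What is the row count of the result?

9

RIGHT JOIN keeps every row from `departments`; unmatched rows get NULL for `employees`'s columns.
Matching on e.dept_id = d.dept_id AND e.seg = d.seg. A NULL in a compared column never satisfies the condition.
- e row (dept_id=6, seg=QE): no match.
- e row (dept_id=NULL, seg=HP): no match.
- e row (dept_id=6, seg=QE): no match.
- e row (dept_id=1, seg=HP): matches 1 d row(s) → 1 output row(s).
- e row (dept_id=6, seg=QE): no match.
- e row (dept_id=3, seg=QE): matches 1 d row(s) → 1 output row(s).
- e row (dept_id=1, seg=HP): matches 1 d row(s) → 1 output row(s).
- 6 d row(s) had no e match → kept, e columns NULL.
Total: 3 matched + 6 padded = 9 rows.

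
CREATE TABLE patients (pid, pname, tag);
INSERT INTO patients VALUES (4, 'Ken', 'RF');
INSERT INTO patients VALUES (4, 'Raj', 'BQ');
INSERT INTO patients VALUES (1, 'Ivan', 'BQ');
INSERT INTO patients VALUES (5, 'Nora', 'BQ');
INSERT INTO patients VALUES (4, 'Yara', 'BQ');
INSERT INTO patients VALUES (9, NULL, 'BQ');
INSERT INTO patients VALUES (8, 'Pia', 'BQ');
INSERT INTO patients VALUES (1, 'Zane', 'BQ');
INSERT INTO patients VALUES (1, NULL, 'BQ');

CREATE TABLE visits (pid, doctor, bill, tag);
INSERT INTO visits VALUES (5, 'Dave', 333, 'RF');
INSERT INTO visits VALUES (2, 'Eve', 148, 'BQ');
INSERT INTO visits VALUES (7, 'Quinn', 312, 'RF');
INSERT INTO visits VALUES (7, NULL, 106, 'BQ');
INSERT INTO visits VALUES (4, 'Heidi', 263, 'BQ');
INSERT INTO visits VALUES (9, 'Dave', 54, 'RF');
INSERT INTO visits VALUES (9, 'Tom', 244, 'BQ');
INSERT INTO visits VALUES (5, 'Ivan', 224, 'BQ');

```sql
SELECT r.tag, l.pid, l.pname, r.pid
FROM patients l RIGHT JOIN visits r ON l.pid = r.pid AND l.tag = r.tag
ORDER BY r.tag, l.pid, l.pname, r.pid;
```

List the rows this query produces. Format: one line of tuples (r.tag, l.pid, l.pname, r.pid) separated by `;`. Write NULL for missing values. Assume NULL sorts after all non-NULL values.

(BQ, 4, Raj, 4); (BQ, 4, Yara, 4); (BQ, 5, Nora, 5); (BQ, 9, NULL, 9); (BQ, NULL, NULL, 2); (BQ, NULL, NULL, 7); (RF, NULL, NULL, 5); (RF, NULL, NULL, 7); (RF, NULL, NULL, 9)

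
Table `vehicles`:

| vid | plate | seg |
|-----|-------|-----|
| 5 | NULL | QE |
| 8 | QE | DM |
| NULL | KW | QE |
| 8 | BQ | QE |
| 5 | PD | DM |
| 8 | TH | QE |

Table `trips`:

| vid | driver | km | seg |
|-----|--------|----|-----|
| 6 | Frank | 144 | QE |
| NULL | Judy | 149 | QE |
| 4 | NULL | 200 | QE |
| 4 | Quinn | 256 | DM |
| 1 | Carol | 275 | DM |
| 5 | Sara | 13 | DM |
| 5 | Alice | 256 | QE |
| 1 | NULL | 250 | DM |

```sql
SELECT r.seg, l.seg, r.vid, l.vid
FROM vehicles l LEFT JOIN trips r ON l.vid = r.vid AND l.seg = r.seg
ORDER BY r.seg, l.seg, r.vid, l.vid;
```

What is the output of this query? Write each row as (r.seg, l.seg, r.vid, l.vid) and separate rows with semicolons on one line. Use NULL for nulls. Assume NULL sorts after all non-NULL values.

(DM, DM, 5, 5); (QE, QE, 5, 5); (NULL, DM, NULL, 8); (NULL, QE, NULL, 8); (NULL, QE, NULL, 8); (NULL, QE, NULL, NULL)

LEFT JOIN keeps every row from `vehicles`; unmatched rows get NULL for `trips`'s columns.
Matching on l.vid = r.vid AND l.seg = r.seg. A NULL in a compared column never satisfies the condition.
- l (vid=5, seg=QE) pairs with 1 row(s) of r.
- l (vid=8, seg=DM) has no partner → padded with NULL.
- l (vid=NULL, seg=QE) has no partner → padded with NULL.
- l (vid=8, seg=QE) has no partner → padded with NULL.
- l (vid=5, seg=DM) pairs with 1 row(s) of r.
- l (vid=8, seg=QE) has no partner → padded with NULL.
After projecting and ordering:
r.seg | l.seg | r.vid | l.vid
DM | DM | 5 | 5
QE | QE | 5 | 5
NULL | DM | NULL | 8
NULL | QE | NULL | 8
NULL | QE | NULL | 8
NULL | QE | NULL | NULL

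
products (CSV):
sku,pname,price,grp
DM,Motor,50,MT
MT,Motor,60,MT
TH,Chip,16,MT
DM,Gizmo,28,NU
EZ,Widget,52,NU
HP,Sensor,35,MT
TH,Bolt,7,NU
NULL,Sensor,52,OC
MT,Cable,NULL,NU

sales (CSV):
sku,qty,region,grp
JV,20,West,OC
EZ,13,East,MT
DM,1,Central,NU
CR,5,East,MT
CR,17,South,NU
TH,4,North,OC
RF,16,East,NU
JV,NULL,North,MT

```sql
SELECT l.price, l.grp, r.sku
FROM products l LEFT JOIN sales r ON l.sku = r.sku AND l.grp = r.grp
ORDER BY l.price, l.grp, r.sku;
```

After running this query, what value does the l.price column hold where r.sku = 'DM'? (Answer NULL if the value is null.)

LEFT JOIN keeps every row from `products`; unmatched rows get NULL for `sales`'s columns.
Matching on l.sku = r.sku AND l.grp = r.grp. A NULL in a compared column never satisfies the condition.
Matched pairs: 1; unmatched l rows kept: 8.

28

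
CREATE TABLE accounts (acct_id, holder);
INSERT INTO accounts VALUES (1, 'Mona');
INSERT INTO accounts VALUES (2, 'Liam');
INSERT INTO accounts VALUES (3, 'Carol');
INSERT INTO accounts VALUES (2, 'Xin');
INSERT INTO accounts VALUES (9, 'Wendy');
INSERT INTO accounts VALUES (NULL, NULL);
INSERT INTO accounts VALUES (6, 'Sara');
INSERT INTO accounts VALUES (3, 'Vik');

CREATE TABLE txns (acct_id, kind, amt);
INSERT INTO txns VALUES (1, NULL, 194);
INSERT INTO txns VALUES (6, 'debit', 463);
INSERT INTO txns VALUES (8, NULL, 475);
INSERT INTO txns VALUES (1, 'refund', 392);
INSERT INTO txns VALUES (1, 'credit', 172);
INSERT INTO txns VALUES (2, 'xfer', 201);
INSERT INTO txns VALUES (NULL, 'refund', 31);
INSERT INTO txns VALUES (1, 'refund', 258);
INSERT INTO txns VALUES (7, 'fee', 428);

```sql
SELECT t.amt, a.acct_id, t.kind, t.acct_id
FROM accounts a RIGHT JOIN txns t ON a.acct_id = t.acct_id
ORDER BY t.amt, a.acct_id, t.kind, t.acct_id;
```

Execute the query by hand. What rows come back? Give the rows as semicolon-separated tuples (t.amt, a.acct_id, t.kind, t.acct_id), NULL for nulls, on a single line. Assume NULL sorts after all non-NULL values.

(31, NULL, refund, NULL); (172, 1, credit, 1); (194, 1, NULL, 1); (201, 2, xfer, 2); (201, 2, xfer, 2); (258, 1, refund, 1); (392, 1, refund, 1); (428, NULL, fee, 7); (463, 6, debit, 6); (475, NULL, NULL, 8)

RIGHT JOIN keeps every row from `txns`; unmatched rows get NULL for `accounts`'s columns.
Matching on a.acct_id = t.acct_id. A NULL in a compared column never satisfies the condition.
- a row (acct_id=1): matches 4 t row(s) → 4 output row(s).
- a row (acct_id=2): matches 1 t row(s) → 1 output row(s).
- a row (acct_id=3): no match.
- a row (acct_id=2): matches 1 t row(s) → 1 output row(s).
- a row (acct_id=9): no match.
- a row (acct_id=NULL): no match.
- a row (acct_id=6): matches 1 t row(s) → 1 output row(s).
- a row (acct_id=3): no match.
- 3 row(s) from t found no a partner → padded with NULL.
After projecting and ordering:
t.amt | a.acct_id | t.kind | t.acct_id
31 | NULL | refund | NULL
172 | 1 | credit | 1
194 | 1 | NULL | 1
201 | 2 | xfer | 2
201 | 2 | xfer | 2
258 | 1 | refund | 1
392 | 1 | refund | 1
428 | NULL | fee | 7
463 | 6 | debit | 6
475 | NULL | NULL | 8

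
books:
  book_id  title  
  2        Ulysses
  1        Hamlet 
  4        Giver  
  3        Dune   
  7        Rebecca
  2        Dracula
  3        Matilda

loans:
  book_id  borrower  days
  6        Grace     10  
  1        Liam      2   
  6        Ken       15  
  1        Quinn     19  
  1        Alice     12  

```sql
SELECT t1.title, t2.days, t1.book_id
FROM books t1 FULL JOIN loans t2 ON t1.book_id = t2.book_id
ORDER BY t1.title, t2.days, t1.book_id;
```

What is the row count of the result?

11

FULL OUTER JOIN keeps every row from both sides; unmatched rows get NULL for the other side's columns.
Matching on t1.book_id = t2.book_id.
- t1 row (book_id=2): no match → kept, t2 columns NULL.
- t1 row (book_id=1): matches 3 t2 row(s) → 3 output row(s).
- t1 row (book_id=4): no match → kept, t2 columns NULL.
- t1 row (book_id=3): no match → kept, t2 columns NULL.
- t1 row (book_id=7): no match → kept, t2 columns NULL.
- t1 row (book_id=2): no match → kept, t2 columns NULL.
- t1 row (book_id=3): no match → kept, t2 columns NULL.
- plus 2 unmatched t2 row(s), each kept with NULL t1 columns.
Total: 3 matched + 8 padded = 11 rows.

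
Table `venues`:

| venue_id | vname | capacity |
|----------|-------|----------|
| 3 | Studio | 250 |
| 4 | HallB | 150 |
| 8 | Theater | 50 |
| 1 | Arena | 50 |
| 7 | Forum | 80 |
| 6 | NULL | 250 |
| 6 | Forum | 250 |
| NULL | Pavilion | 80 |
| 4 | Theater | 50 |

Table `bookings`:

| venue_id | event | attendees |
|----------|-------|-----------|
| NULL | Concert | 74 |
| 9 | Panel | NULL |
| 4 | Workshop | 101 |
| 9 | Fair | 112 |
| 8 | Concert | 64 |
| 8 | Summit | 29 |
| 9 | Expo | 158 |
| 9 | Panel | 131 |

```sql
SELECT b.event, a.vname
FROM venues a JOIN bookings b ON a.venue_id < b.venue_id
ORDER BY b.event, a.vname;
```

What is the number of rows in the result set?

48

INNER JOIN keeps only pairs where the ON condition holds.
Matching on a.venue_id < b.venue_id. A NULL in a compared column never satisfies the condition.
- a (venue_id=3) pairs with 7 row(s) of b.
- a (venue_id=4) pairs with 6 row(s) of b.
- a (venue_id=8) pairs with 4 row(s) of b.
- a (venue_id=1) pairs with 7 row(s) of b.
- a (venue_id=7) pairs with 6 row(s) of b.
- a (venue_id=6) pairs with 6 row(s) of b.
- a (venue_id=6) pairs with 6 row(s) of b.
- a (venue_id=NULL) has no partner → excluded.
- a (venue_id=4) pairs with 6 row(s) of b.
Total: 48 rows.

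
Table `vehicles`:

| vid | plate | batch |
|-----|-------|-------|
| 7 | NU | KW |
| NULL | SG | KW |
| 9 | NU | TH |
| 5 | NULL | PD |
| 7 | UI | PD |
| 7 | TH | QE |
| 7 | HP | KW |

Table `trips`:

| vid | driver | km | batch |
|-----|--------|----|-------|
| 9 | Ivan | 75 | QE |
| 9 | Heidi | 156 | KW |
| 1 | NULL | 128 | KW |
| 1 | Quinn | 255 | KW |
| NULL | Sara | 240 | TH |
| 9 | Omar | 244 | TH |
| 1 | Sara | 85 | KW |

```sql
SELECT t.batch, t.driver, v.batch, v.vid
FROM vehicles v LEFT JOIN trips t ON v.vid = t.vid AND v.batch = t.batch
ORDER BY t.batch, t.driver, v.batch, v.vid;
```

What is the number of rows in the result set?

LEFT JOIN keeps every row from `vehicles`; unmatched rows get NULL for `trips`'s columns.
Matching on v.vid = t.vid AND v.batch = t.batch. A NULL in a compared column never satisfies the condition.
- v (vid=7, batch=KW) has no partner → padded with NULL.
- v (vid=NULL, batch=KW) has no partner → padded with NULL.
- v (vid=9, batch=TH) pairs with 1 row(s) of t.
- v (vid=5, batch=PD) has no partner → padded with NULL.
- v (vid=7, batch=PD) has no partner → padded with NULL.
- v (vid=7, batch=QE) has no partner → padded with NULL.
- v (vid=7, batch=KW) has no partner → padded with NULL.
Total: 1 matched + 6 padded = 7 rows.

7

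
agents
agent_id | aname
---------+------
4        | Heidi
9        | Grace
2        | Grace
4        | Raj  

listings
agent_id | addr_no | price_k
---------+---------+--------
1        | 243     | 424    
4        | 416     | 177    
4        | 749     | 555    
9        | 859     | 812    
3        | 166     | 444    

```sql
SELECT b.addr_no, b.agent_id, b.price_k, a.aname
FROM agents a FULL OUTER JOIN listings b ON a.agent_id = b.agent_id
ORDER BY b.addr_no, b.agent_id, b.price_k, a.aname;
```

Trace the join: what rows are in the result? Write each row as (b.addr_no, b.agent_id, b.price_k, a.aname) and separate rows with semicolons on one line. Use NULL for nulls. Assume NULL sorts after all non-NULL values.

(166, 3, 444, NULL); (243, 1, 424, NULL); (416, 4, 177, Heidi); (416, 4, 177, Raj); (749, 4, 555, Heidi); (749, 4, 555, Raj); (859, 9, 812, Grace); (NULL, NULL, NULL, Grace)

FULL OUTER JOIN keeps every row from both sides; unmatched rows get NULL for the other side's columns.
Matching on a.agent_id = b.agent_id.
- agent_id=4: 2 matching b row(s), so 2 row(s) emitted.
- agent_id=9: 1 matching b row(s), so 1 row(s) emitted.
- agent_id=2: no b row matches, row kept with b columns NULL.
- agent_id=4: 2 matching b row(s), so 2 row(s) emitted.
- 2 b row(s) had no a match → kept, a columns NULL.
After projecting and ordering:
b.addr_no | b.agent_id | b.price_k | a.aname
166 | 3 | 444 | NULL
243 | 1 | 424 | NULL
416 | 4 | 177 | Heidi
416 | 4 | 177 | Raj
749 | 4 | 555 | Heidi
749 | 4 | 555 | Raj
859 | 9 | 812 | Grace
NULL | NULL | NULL | Grace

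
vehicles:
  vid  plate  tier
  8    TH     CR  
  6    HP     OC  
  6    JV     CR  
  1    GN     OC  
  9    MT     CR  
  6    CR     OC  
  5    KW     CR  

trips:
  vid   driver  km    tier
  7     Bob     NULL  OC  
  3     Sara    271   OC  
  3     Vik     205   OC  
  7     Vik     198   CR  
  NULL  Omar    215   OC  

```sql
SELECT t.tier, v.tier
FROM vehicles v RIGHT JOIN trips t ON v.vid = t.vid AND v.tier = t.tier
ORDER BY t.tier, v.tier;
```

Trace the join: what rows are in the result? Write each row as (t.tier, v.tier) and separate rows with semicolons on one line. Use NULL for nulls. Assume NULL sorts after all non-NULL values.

(CR, NULL); (OC, NULL); (OC, NULL); (OC, NULL); (OC, NULL)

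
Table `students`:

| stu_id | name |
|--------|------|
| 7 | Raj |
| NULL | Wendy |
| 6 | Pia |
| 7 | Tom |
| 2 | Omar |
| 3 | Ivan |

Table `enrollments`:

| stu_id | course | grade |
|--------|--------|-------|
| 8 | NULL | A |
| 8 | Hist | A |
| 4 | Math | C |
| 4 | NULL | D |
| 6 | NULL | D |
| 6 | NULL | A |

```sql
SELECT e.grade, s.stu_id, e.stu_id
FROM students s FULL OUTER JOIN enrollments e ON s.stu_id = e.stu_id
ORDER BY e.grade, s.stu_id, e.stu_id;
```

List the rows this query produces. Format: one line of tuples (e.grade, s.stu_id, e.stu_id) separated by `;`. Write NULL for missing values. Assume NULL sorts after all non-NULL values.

(A, 6, 6); (A, NULL, 8); (A, NULL, 8); (C, NULL, 4); (D, 6, 6); (D, NULL, 4); (NULL, 2, NULL); (NULL, 3, NULL); (NULL, 7, NULL); (NULL, 7, NULL); (NULL, NULL, NULL)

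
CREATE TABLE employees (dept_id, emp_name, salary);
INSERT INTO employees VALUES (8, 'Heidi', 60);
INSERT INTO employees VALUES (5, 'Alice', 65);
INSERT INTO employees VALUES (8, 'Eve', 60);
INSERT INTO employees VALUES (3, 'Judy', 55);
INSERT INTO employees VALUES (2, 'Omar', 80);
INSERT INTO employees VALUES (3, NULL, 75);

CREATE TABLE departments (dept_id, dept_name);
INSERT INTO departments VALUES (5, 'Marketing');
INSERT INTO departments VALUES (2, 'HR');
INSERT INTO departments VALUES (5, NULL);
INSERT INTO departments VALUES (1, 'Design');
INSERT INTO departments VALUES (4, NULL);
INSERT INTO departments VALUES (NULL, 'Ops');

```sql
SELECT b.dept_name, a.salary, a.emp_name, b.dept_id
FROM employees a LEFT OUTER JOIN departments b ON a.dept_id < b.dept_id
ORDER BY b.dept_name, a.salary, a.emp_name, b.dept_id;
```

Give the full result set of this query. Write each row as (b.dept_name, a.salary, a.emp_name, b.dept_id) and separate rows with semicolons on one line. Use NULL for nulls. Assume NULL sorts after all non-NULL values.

(Marketing, 55, Judy, 5); (Marketing, 75, NULL, 5); (Marketing, 80, Omar, 5); (NULL, 55, Judy, 4); (NULL, 55, Judy, 5); (NULL, 60, Eve, NULL); (NULL, 60, Heidi, NULL); (NULL, 65, Alice, NULL); (NULL, 75, NULL, 4); (NULL, 75, NULL, 5); (NULL, 80, Omar, 4); (NULL, 80, Omar, 5)

LEFT JOIN keeps every row from `employees`; unmatched rows get NULL for `departments`'s columns.
Matching on a.dept_id < b.dept_id. A NULL in a compared column never satisfies the condition.
- a[0] dept_id=8 → no match; kept with NULLs on the b side.
- a[1] dept_id=5 → no match; kept with NULLs on the b side.
- a[2] dept_id=8 → no match; kept with NULLs on the b side.
- a[3] dept_id=3 → 3 match(es) in b → 3 row(s).
- a[4] dept_id=2 → 3 match(es) in b → 3 row(s).
- a[5] dept_id=3 → 3 match(es) in b → 3 row(s).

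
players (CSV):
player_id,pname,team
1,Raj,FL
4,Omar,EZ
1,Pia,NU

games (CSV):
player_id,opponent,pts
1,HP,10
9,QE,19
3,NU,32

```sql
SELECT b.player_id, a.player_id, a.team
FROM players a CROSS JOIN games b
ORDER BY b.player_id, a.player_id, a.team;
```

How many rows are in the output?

9

CROSS JOIN pairs every row of `players` with every row of `games`: 3 × 3 = 9 rows.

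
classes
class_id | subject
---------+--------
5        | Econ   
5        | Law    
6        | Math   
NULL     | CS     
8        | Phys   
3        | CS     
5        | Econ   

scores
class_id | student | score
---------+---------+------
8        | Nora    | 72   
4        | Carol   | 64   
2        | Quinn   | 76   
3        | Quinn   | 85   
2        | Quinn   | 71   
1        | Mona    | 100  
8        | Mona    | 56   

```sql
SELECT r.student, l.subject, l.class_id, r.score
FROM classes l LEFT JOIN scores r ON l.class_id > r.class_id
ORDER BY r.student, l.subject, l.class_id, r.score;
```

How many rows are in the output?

LEFT JOIN keeps every row from `classes`; unmatched rows get NULL for `scores`'s columns.
Matching on l.class_id > r.class_id. A NULL in a compared column never satisfies the condition.
Matched pairs: 28; unmatched l rows kept: 1.
Total: 28 matched + 1 padded = 29 rows.

29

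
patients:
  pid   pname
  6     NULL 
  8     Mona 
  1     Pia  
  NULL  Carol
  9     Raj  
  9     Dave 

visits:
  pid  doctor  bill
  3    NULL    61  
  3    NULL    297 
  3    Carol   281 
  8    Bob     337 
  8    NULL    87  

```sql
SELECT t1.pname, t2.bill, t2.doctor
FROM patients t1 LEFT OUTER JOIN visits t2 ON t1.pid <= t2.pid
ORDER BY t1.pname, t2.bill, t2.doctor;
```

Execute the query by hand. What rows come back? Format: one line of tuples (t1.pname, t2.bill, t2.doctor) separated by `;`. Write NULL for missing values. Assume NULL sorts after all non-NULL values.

LEFT JOIN keeps every row from `patients`; unmatched rows get NULL for `visits`'s columns.
Matching on t1.pid <= t2.pid. A NULL in a compared column never satisfies the condition.
- t1[0] pid=6 → 2 match(es) in t2 → 2 row(s).
- t1[1] pid=8 → 2 match(es) in t2 → 2 row(s).
- t1[2] pid=1 → 5 match(es) in t2 → 5 row(s).
- t1[3] pid=NULL → no match; kept with NULLs on the t2 side.
- t1[4] pid=9 → no match; kept with NULLs on the t2 side.
- t1[5] pid=9 → no match; kept with NULLs on the t2 side.

(Carol, NULL, NULL); (Dave, NULL, NULL); (Mona, 87, NULL); (Mona, 337, Bob); (Pia, 61, NULL); (Pia, 87, NULL); (Pia, 281, Carol); (Pia, 297, NULL); (Pia, 337, Bob); (Raj, NULL, NULL); (NULL, 87, NULL); (NULL, 337, Bob)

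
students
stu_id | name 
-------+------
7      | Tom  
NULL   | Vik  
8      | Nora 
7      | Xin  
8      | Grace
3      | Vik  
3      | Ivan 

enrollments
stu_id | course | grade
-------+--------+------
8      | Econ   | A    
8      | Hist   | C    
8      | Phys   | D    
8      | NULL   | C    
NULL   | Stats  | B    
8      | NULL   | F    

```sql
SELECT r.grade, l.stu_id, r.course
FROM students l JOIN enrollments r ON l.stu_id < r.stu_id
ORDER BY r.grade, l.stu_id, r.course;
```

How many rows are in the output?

INNER JOIN keeps only pairs where the ON condition holds.
Matching on l.stu_id < r.stu_id. A NULL in a compared column never satisfies the condition.
- l row (stu_id=7): matches 5 r row(s) → 5 output row(s).
- l row (stu_id=NULL): no match → dropped.
- l row (stu_id=8): no match → dropped.
- l row (stu_id=7): matches 5 r row(s) → 5 output row(s).
- l row (stu_id=8): no match → dropped.
- l row (stu_id=3): matches 5 r row(s) → 5 output row(s).
- l row (stu_id=3): matches 5 r row(s) → 5 output row(s).
Total: 20 rows.

20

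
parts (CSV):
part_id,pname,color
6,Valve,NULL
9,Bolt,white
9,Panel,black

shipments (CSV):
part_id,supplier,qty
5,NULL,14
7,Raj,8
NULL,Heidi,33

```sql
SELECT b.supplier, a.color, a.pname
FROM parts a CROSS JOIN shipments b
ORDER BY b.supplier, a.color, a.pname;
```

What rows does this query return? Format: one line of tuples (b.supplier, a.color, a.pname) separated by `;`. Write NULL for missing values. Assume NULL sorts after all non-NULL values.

CROSS JOIN pairs every row of `parts` with every row of `shipments`: 3 × 3 = 9 rows.
After projecting and ordering:
b.supplier | a.color | a.pname
Heidi | black | Panel
Heidi | white | Bolt
Heidi | NULL | Valve
Raj | black | Panel
Raj | white | Bolt
Raj | NULL | Valve
NULL | black | Panel
NULL | white | Bolt
NULL | NULL | Valve

(Heidi, black, Panel); (Heidi, white, Bolt); (Heidi, NULL, Valve); (Raj, black, Panel); (Raj, white, Bolt); (Raj, NULL, Valve); (NULL, black, Panel); (NULL, white, Bolt); (NULL, NULL, Valve)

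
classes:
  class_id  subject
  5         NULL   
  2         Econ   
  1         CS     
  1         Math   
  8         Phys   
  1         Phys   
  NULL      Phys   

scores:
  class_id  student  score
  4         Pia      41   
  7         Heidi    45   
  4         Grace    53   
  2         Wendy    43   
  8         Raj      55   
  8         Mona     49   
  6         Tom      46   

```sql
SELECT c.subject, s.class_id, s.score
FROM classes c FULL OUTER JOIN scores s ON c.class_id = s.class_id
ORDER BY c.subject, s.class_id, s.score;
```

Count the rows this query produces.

12

FULL OUTER JOIN keeps every row from both sides; unmatched rows get NULL for the other side's columns.
Matching on c.class_id = s.class_id. A NULL in a compared column never satisfies the condition.
- c (class_id=5) has no partner → padded with NULL.
- c (class_id=2) pairs with 1 row(s) of s.
- c (class_id=1) has no partner → padded with NULL.
- c (class_id=1) has no partner → padded with NULL.
- c (class_id=8) pairs with 2 row(s) of s.
- c (class_id=1) has no partner → padded with NULL.
- c (class_id=NULL) has no partner → padded with NULL.
- 4 s row(s) had no c match → kept, c columns NULL.
Total: 3 matched + 9 padded = 12 rows.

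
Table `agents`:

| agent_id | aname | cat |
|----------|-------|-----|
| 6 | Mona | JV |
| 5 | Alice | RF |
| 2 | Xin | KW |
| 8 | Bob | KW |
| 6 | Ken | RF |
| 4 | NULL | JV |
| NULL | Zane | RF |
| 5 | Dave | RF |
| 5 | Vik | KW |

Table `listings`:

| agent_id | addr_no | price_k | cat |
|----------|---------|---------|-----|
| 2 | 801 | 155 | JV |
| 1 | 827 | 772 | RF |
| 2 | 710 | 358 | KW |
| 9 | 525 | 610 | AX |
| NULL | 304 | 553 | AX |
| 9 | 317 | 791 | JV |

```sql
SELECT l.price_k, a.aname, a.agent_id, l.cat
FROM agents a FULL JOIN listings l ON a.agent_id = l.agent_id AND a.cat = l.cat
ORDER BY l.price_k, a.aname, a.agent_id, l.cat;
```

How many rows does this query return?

FULL OUTER JOIN keeps every row from both sides; unmatched rows get NULL for the other side's columns.
Matching on a.agent_id = l.agent_id AND a.cat = l.cat. A NULL in a compared column never satisfies the condition.
- a[0] agent_id=6, cat=JV → no match; kept with NULLs on the l side.
- a[1] agent_id=5, cat=RF → no match; kept with NULLs on the l side.
- a[2] agent_id=2, cat=KW → 1 match(es) in l → 1 row(s).
- a[3] agent_id=8, cat=KW → no match; kept with NULLs on the l side.
- a[4] agent_id=6, cat=RF → no match; kept with NULLs on the l side.
- a[5] agent_id=4, cat=JV → no match; kept with NULLs on the l side.
- a[6] agent_id=NULL, cat=RF → no match; kept with NULLs on the l side.
- a[7] agent_id=5, cat=RF → no match; kept with NULLs on the l side.
- a[8] agent_id=5, cat=KW → no match; kept with NULLs on the l side.
- plus 5 unmatched l row(s), each kept with NULL a columns.
Total: 1 matched + 13 padded = 14 rows.

14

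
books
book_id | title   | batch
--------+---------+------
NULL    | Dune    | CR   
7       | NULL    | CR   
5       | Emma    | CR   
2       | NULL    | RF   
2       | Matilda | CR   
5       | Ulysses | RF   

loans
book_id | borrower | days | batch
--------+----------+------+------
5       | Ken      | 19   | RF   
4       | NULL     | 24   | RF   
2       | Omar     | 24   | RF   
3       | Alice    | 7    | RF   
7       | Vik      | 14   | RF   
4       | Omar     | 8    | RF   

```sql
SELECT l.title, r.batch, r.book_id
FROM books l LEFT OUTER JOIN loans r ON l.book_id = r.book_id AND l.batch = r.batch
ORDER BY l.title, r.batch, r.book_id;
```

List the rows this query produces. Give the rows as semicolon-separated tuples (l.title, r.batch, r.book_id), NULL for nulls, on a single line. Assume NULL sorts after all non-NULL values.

(Dune, NULL, NULL); (Emma, NULL, NULL); (Matilda, NULL, NULL); (Ulysses, RF, 5); (NULL, RF, 2); (NULL, NULL, NULL)

LEFT JOIN keeps every row from `books`; unmatched rows get NULL for `loans`'s columns.
Matching on l.book_id = r.book_id AND l.batch = r.batch. A NULL in a compared column never satisfies the condition.
Matched pairs: 2; unmatched l rows kept: 4.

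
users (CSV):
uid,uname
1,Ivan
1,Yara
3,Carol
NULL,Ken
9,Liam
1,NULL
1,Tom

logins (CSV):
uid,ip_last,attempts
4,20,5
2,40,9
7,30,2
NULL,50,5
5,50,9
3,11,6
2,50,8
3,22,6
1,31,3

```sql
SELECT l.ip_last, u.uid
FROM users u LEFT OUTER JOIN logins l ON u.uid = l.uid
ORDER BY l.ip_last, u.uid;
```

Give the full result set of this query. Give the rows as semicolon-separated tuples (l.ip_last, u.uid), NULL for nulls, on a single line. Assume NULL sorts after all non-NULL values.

(11, 3); (22, 3); (31, 1); (31, 1); (31, 1); (31, 1); (NULL, 9); (NULL, NULL)

LEFT JOIN keeps every row from `users`; unmatched rows get NULL for `logins`'s columns.
Matching on u.uid = l.uid. A NULL in a compared column never satisfies the condition.
- u (uid=1) pairs with 1 row(s) of l.
- u (uid=1) pairs with 1 row(s) of l.
- u (uid=3) pairs with 2 row(s) of l.
- u (uid=NULL) has no partner → padded with NULL.
- u (uid=9) has no partner → padded with NULL.
- u (uid=1) pairs with 1 row(s) of l.
- u (uid=1) pairs with 1 row(s) of l.
After projecting and ordering:
l.ip_last | u.uid
11 | 3
22 | 3
31 | 1
31 | 1
31 | 1
31 | 1
NULL | 9
NULL | NULL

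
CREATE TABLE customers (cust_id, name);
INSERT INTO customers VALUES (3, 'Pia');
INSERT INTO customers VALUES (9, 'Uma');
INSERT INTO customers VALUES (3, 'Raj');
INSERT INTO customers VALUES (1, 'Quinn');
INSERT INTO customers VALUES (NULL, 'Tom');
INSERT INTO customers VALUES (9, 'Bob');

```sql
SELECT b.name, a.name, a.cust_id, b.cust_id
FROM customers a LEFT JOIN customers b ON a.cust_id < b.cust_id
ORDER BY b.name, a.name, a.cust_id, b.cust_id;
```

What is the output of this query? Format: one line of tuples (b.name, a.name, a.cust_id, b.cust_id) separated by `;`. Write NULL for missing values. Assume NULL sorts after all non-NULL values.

(Bob, Pia, 3, 9); (Bob, Quinn, 1, 9); (Bob, Raj, 3, 9); (Pia, Quinn, 1, 3); (Raj, Quinn, 1, 3); (Uma, Pia, 3, 9); (Uma, Quinn, 1, 9); (Uma, Raj, 3, 9); (NULL, Bob, 9, NULL); (NULL, Tom, NULL, NULL); (NULL, Uma, 9, NULL)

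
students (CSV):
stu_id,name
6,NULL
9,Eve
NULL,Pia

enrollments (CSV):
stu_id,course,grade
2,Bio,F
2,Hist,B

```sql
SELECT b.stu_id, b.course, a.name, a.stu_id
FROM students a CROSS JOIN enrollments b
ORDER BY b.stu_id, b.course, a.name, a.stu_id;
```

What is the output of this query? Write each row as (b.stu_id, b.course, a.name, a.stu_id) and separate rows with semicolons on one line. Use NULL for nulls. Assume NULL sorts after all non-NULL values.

(2, Bio, Eve, 9); (2, Bio, Pia, NULL); (2, Bio, NULL, 6); (2, Hist, Eve, 9); (2, Hist, Pia, NULL); (2, Hist, NULL, 6)

CROSS JOIN pairs every row of `students` with every row of `enrollments`: 3 × 2 = 6 rows.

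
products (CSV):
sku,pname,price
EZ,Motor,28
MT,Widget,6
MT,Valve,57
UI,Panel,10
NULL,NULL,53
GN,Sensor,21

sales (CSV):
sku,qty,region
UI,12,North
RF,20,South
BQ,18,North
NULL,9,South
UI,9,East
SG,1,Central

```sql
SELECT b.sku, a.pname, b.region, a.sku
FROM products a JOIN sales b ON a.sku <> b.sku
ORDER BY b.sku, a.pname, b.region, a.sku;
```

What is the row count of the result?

INNER JOIN keeps only pairs where the ON condition holds.
Matching on a.sku <> b.sku. A NULL in a compared column never satisfies the condition.
Matched pairs: 23.
Total: 23 rows.

23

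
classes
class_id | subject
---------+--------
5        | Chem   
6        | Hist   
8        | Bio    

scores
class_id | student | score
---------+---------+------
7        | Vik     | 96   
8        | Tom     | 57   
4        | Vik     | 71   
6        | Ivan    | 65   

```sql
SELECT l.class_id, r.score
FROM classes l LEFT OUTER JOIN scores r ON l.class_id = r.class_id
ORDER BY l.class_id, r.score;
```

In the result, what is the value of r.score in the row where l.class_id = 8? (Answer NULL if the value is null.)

57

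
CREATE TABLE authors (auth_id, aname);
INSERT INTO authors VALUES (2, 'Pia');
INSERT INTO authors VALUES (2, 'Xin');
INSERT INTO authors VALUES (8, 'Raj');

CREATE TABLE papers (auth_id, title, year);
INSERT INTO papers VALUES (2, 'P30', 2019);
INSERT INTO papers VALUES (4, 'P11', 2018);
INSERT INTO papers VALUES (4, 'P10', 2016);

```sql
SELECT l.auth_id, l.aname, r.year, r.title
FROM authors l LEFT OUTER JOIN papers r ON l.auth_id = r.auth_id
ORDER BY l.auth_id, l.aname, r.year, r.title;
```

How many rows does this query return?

3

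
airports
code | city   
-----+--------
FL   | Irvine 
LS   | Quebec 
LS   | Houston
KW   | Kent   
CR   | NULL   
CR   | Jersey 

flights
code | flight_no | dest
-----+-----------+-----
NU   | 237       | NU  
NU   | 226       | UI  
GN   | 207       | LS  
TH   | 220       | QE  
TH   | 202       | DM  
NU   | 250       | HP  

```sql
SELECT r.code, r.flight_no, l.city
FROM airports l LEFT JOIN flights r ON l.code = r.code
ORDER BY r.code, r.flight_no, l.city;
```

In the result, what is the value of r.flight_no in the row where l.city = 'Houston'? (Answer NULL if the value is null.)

LEFT JOIN keeps every row from `airports`; unmatched rows get NULL for `flights`'s columns.
Matching on l.code = r.code.
Matched pairs: 0; unmatched l rows kept: 6.

NULL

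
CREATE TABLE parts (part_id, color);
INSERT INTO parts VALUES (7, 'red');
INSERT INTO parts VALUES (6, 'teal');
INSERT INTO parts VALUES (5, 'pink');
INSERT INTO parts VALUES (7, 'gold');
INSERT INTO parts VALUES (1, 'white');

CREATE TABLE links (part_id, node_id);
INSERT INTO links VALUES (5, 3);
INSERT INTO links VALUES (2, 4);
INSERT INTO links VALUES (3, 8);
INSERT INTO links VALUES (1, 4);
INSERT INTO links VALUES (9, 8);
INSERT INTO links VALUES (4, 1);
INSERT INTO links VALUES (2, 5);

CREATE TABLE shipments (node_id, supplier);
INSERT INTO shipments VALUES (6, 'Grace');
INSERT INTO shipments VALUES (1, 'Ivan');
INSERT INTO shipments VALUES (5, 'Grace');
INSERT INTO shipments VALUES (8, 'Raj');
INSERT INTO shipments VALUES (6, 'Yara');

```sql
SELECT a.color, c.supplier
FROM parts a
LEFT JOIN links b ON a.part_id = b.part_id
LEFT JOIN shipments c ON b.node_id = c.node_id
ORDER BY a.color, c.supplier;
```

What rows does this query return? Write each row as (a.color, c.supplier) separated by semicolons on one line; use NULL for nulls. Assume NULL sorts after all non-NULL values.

Evaluate left to right. First `parts a LEFT JOIN links b` on part_id: 5 row(s).
Then LEFT JOIN `shipments c` on node_id: each of those 5 rows is kept; rows whose b.node_id has no match in c get NULL for c's columns.

(gold, NULL); (pink, NULL); (red, NULL); (teal, NULL); (white, NULL)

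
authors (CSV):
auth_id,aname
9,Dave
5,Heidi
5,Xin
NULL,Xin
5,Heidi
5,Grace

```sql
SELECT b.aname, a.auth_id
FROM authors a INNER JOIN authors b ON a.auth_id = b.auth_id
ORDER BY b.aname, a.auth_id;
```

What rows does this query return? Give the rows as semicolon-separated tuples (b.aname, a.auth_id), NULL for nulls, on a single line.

(Dave, 9); (Grace, 5); (Grace, 5); (Grace, 5); (Grace, 5); (Heidi, 5); (Heidi, 5); (Heidi, 5); (Heidi, 5); (Heidi, 5); (Heidi, 5); (Heidi, 5); (Heidi, 5); (Xin, 5); (Xin, 5); (Xin, 5); (Xin, 5)

INNER JOIN keeps only pairs where the ON condition holds.
Matching on a.auth_id = b.auth_id. A NULL in a compared column never satisfies the condition.
- a (auth_id=9) pairs with 1 row(s) of b.
- a (auth_id=5) pairs with 4 row(s) of b.
- a (auth_id=5) pairs with 4 row(s) of b.
- a (auth_id=NULL) has no partner → excluded.
- a (auth_id=5) pairs with 4 row(s) of b.
- a (auth_id=5) pairs with 4 row(s) of b.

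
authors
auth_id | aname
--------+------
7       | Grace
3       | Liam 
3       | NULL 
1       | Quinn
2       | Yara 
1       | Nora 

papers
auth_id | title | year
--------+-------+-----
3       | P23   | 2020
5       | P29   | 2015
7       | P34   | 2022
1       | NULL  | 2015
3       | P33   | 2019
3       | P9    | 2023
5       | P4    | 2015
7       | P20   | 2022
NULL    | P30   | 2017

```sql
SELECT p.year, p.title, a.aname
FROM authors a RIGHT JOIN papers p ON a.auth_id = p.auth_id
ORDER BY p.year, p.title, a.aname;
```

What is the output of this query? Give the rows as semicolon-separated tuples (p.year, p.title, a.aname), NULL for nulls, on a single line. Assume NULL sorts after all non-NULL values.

(2015, P29, NULL); (2015, P4, NULL); (2015, NULL, Nora); (2015, NULL, Quinn); (2017, P30, NULL); (2019, P33, Liam); (2019, P33, NULL); (2020, P23, Liam); (2020, P23, NULL); (2022, P20, Grace); (2022, P34, Grace); (2023, P9, Liam); (2023, P9, NULL)

RIGHT JOIN keeps every row from `papers`; unmatched rows get NULL for `authors`'s columns.
Matching on a.auth_id = p.auth_id. A NULL in a compared column never satisfies the condition.
Matched pairs: 10; unmatched p rows kept: 3.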